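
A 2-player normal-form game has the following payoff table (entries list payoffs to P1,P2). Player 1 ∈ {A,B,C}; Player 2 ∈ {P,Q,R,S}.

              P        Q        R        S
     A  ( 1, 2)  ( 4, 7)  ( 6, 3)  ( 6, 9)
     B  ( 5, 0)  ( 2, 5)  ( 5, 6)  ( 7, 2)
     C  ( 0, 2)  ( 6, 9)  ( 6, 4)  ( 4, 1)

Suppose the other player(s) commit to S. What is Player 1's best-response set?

P1 best: {B}

u_1(A vs S) = 6
u_1(B vs S) = 7
u_1(C vs S) = 4
max payoff 7 at {B}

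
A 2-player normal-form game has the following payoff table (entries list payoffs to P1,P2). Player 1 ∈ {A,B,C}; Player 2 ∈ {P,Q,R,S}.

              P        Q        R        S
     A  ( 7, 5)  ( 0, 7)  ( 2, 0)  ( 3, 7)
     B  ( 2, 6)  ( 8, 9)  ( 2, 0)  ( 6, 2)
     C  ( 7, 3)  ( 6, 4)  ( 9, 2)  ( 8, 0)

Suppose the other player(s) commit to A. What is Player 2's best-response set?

u_2(P vs A) = 5
u_2(Q vs A) = 7
u_2(R vs A) = 0
u_2(S vs A) = 7
max payoff 7 at {Q,S}

argmax u_2 = {Q,S}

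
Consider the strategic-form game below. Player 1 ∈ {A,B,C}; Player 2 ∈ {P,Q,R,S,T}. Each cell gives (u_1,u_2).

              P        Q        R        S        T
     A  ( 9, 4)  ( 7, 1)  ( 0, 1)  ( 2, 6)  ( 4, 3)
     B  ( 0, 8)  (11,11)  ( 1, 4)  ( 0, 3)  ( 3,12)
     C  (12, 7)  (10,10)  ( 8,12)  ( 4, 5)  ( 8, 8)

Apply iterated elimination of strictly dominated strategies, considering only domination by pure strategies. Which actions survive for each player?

Survivors P1:{B,C} P2:{Q,R,T}

P1 drop A (C beats it: P:12>9 Q:10>7 R:8>0 S:4>2 T:8>4)
P2 drop P (Q beats it: B:11>8 C:10>7)
P2 drop S (Q beats it: B:11>3 C:10>5)
P1→{B,C} P2→{Q,R,T}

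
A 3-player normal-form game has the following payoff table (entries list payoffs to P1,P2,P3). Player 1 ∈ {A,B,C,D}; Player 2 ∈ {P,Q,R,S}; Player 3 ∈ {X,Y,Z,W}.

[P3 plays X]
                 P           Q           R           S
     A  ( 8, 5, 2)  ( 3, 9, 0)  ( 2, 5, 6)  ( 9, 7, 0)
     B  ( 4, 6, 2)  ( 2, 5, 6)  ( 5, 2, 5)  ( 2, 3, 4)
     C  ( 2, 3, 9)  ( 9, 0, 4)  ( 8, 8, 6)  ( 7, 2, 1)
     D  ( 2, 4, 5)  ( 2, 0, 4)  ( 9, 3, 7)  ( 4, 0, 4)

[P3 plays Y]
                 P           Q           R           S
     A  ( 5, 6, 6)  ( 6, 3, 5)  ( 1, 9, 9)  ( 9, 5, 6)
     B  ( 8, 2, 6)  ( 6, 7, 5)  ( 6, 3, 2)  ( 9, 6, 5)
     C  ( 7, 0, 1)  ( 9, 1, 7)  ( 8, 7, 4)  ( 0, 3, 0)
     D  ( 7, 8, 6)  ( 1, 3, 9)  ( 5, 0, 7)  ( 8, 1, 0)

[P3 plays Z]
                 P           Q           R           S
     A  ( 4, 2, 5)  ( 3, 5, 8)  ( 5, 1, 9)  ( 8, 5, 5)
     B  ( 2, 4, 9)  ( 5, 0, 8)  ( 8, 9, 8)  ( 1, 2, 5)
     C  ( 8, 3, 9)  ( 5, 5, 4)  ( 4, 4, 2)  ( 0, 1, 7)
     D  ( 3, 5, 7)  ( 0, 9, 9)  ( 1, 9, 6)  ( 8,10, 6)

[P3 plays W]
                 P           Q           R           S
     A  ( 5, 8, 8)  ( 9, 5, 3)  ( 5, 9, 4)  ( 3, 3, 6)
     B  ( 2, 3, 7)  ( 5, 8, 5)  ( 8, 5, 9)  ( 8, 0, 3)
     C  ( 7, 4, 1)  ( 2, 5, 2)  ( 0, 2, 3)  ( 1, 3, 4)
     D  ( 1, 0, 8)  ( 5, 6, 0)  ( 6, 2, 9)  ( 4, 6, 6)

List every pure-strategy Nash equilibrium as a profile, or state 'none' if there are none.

(A,P,X): not NE [P2→Q gives 9>5; P3→W gives 8>2]
(A,P,Y): not NE [P1→B gives 8>5; P2→R gives 9>6; P3→W gives 8>6]
(A,P,Z): not NE [P1→C gives 8>4; P2→S gives 5>2; P3→W gives 8>5]
(A,P,W): not NE [P1→C gives 7>5; P2→R gives 9>8]
(A,Q,X): not NE [P1→C gives 9>3; P3→Z gives 8>0]
(A,Q,Y): not NE [P1→C gives 9>6; P2→R gives 9>3; P3→Z gives 8>5]
(A,Q,Z): not NE [P1→C gives 5>3]
(A,Q,W): not NE [P2→R gives 9>5; P3→Z gives 8>3]
(A,R,X): not NE [P1→D gives 9>2; P2→Q gives 9>5; P3→Z gives 9>6]
(A,R,Y): not NE [P1→C gives 8>1]
(A,R,Z): not NE [P1→B gives 8>5; P2→S gives 5>1]
(A,R,W): not NE [P1→B gives 8>5; P3→Z gives 9>4]
(A,S,X): not NE [P2→Q gives 9>7; P3→W gives 6>0]
(A,S,Y): not NE [P2→R gives 9>5]
(A,S,Z): not NE [P3→W gives 6>5]
(A,S,W): not NE [P1→B gives 8>3; P2→R gives 9>3]
(B,P,X): not NE [P1→A gives 8>4; P3→Z gives 9>2]
(B,P,Y): not NE [P2→Q gives 7>2; P3→Z gives 9>6]
(B,P,Z): not NE [P1→C gives 8>2; P2→R gives 9>4]
(B,P,W): not NE [P1→C gives 7>2; P2→Q gives 8>3; P3→Z gives 9>7]
(B,Q,X): not NE [P1→C gives 9>2; P2→P gives 6>5; P3→Z gives 8>6]
(B,Q,Y): not NE [P1→C gives 9>6; P3→Z gives 8>5]
(B,Q,Z): not NE [P2→R gives 9>0]
(B,Q,W): not NE [P1→A gives 9>5; P3→Z gives 8>5]
(B,R,X): not NE [P1→D gives 9>5; P2→P gives 6>2; P3→W gives 9>5]
(B,R,Y): not NE [P1→C gives 8>6; P2→Q gives 7>3; P3→W gives 9>2]
(B,R,Z): not NE [P3→W gives 9>8]
(B,R,W): not NE [P2→Q gives 8>5]
(B,S,X): not NE [P1→A gives 9>2; P2→P gives 6>3; P3→Z gives 5>4]
(B,S,Y): not NE [P2→Q gives 7>6]
(B,S,Z): not NE [P1→D gives 8>1; P2→R gives 9>2]
(B,S,W): not NE [P2→Q gives 8>0; P3→Z gives 5>3]
(C,P,X): not NE [P1→A gives 8>2; P2→R gives 8>3]
(C,P,Y): not NE [P1→B gives 8>7; P2→R gives 7>0; P3→Z gives 9>1]
(C,P,Z): not NE [P2→Q gives 5>3]
(C,P,W): not NE [P2→Q gives 5>4; P3→Z gives 9>1]
(C,Q,X): not NE [P2→R gives 8>0; P3→Y gives 7>4]
(C,Q,Y): not NE [P2→R gives 7>1]
(C,Q,Z): not NE [P3→Y gives 7>4]
(C,Q,W): not NE [P1→A gives 9>2; P3→Y gives 7>2]
(C,R,X): not NE [P1→D gives 9>8]
(C,R,Y): not NE [P3→X gives 6>4]
(C,R,Z): not NE [P1→B gives 8>4; P2→Q gives 5>4; P3→X gives 6>2]
(C,R,W): not NE [P1→B gives 8>0; P2→Q gives 5>2; P3→X gives 6>3]
(C,S,X): not NE [P1→A gives 9>7; P2→R gives 8>2; P3→Z gives 7>1]
(C,S,Y): not NE [P1→B gives 9>0; P2→R gives 7>3; P3→Z gives 7>0]
(C,S,Z): not NE [P1→D gives 8>0; P2→Q gives 5>1]
(C,S,W): not NE [P1→B gives 8>1; P2→Q gives 5>3; P3→Z gives 7>4]
(D,P,X): not NE [P1→A gives 8>2; P3→W gives 8>5]
(D,P,Y): not NE [P1→B gives 8>7; P3→W gives 8>6]
(D,P,Z): not NE [P1→C gives 8>3; P2→S gives 10>5; P3→W gives 8>7]
(D,P,W): not NE [P1→C gives 7>1; P2→S gives 6>0]
(D,Q,X): not NE [P1→C gives 9>2; P2→P gives 4>0; P3→Z gives 9>4]
(D,Q,Y): not NE [P1→C gives 9>1; P2→P gives 8>3]
(D,Q,Z): not NE [P1→C gives 5>0; P2→S gives 10>9]
(D,Q,W): not NE [P1→A gives 9>5; P3→Z gives 9>0]
(D,R,X): not NE [P2→P gives 4>3; P3→W gives 9>7]
(D,R,Y): not NE [P1→C gives 8>5; P2→P gives 8>0; P3→W gives 9>7]
(D,R,Z): not NE [P1→B gives 8>1; P2→S gives 10>9; P3→W gives 9>6]
(D,R,W): not NE [P1→B gives 8>6; P2→S gives 6>2]
(D,S,X): not NE [P1→A gives 9>4; P2→P gives 4>0; P3→W gives 6>4]
(D,S,Y): not NE [P1→B gives 9>8; P2→P gives 8>1; P3→W gives 6>0]
(D,S,Z): NE
(D,S,W): not NE [P1→B gives 8>4]

PSNE = {(D,S,Z)}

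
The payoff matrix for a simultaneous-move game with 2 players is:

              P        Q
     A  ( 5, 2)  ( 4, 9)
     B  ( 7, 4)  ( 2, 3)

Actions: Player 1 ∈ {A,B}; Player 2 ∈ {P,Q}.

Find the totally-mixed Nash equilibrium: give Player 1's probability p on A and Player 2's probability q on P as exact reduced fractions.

p=1/8, q=1/2

P1 indiff ⇒ q·5+(1-q)·4 = q·7+(1-q)·2 ⇒ q(-2) = (1-q)(-2) ⇒ q = 1/2
P2 indiff ⇒ p·2+(1-p)·4 = p·9+(1-p)·3 ⇒ p(-7) = (1-p)(-1) ⇒ p = 1/8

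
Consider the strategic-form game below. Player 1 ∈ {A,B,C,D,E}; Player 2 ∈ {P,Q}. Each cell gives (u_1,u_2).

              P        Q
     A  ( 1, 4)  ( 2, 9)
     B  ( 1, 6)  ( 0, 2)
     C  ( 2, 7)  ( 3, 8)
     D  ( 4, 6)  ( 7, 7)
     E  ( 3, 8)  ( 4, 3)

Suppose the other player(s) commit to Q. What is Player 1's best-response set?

P1 best: {D}

u_1(A vs Q) = 2
u_1(B vs Q) = 0
u_1(C vs Q) = 3
u_1(D vs Q) = 7
u_1(E vs Q) = 4
max payoff 7 at {D}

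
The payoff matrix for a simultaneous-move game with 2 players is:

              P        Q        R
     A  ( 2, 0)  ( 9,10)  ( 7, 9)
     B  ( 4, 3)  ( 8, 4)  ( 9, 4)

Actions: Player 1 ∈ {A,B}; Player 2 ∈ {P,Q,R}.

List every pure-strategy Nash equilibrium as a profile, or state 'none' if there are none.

Nash profiles: (A,Q), (B,R)

(A,P): not NE [P1→B gives 4>2; P2→Q gives 10>0]
(A,Q): NE
(A,R): not NE [P1→B gives 9>7; P2→Q gives 10>9]
(B,P): not NE [P2→R gives 4>3]
(B,Q): not NE [P1→A gives 9>8]
(B,R): NE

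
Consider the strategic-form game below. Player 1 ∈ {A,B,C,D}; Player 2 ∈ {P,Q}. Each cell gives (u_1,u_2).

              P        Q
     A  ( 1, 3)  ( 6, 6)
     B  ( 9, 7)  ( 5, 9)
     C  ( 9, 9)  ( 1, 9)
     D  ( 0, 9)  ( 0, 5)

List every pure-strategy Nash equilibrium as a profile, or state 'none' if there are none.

(A,P): not NE [P1→C gives 9>1; P2→Q gives 6>3]
(A,Q): NE
(B,P): not NE [P2→Q gives 9>7]
(B,Q): not NE [P1→A gives 6>5]
(C,P): NE
(C,Q): not NE [P1→A gives 6>1]
(D,P): not NE [P1→C gives 9>0]
(D,Q): not NE [P1→A gives 6>0; P2→P gives 9>5]

Nash profiles: (A,Q), (C,P)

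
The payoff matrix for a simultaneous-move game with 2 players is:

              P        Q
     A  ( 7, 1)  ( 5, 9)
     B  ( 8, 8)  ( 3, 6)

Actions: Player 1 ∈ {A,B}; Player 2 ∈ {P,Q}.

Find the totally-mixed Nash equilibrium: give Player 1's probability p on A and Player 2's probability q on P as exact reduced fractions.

P1 indiff ⇒ q·7+(1-q)·5 = q·8+(1-q)·3 ⇒ q(-1) = (1-q)(-2) ⇒ q = 2/3
P2 indiff ⇒ p·1+(1-p)·8 = p·9+(1-p)·6 ⇒ p(-8) = (1-p)(-2) ⇒ p = 1/5

(p,q) = (1/5, 2/3)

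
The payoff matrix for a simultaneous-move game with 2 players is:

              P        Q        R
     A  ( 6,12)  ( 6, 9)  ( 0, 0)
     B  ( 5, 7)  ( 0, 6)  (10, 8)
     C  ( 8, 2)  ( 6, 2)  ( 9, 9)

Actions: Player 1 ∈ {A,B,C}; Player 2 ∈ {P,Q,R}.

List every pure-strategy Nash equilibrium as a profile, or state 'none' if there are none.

(A,P): not NE [P1→C gives 8>6]
(A,Q): not NE [P2→P gives 12>9]
(A,R): not NE [P1→B gives 10>0; P2→P gives 12>0]
(B,P): not NE [P1→C gives 8>5; P2→R gives 8>7]
(B,Q): not NE [P1→C gives 6>0; P2→R gives 8>6]
(B,R): NE
(C,P): not NE [P2→R gives 9>2]
(C,Q): not NE [P2→R gives 9>2]
(C,R): not NE [P1→B gives 10>9]

Nash profiles: (B,R)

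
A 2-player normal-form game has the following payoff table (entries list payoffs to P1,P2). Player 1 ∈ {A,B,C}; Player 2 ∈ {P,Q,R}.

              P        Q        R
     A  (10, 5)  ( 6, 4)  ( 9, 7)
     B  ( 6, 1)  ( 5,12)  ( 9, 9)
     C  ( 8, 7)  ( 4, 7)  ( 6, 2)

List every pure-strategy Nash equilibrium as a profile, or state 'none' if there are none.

(A,P): not NE [P2→R gives 7>5]
(A,Q): not NE [P2→R gives 7>4]
(A,R): NE
(B,P): not NE [P1→A gives 10>6; P2→Q gives 12>1]
(B,Q): not NE [P1→A gives 6>5]
(B,R): not NE [P2→Q gives 12>9]
(C,P): not NE [P1→A gives 10>8]
(C,Q): not NE [P1→A gives 6>4]
(C,R): not NE [P1→B gives 9>6; P2→Q gives 7>2]

Nash profiles: (A,R)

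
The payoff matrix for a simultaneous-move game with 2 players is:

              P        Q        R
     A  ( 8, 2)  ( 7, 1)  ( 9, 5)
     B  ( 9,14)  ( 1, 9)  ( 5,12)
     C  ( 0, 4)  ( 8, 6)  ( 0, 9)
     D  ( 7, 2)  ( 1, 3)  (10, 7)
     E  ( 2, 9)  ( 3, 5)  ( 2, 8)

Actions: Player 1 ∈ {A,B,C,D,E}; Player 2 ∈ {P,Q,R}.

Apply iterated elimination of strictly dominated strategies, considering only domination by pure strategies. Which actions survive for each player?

Survivors P1:{A,B,D} P2:{P,R}

P1 drop E (A beats it: P:8>2 Q:7>3 R:9>2)
P2 drop Q (R beats it: A:5>1 B:12>9 C:9>6 D:7>3)
P1 drop C (A beats it: P:8>0 R:9>0)
P1→{A,B,D} P2→{P,R}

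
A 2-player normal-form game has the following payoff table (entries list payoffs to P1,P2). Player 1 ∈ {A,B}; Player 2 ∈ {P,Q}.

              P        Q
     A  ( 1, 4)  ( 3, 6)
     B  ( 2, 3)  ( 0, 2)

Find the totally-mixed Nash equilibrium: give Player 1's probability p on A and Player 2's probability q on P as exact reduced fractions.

(p,q) = (1/3, 3/4)

P1 indiff ⇒ q·1+(1-q)·3 = q·2+(1-q)·0 ⇒ q(-1) = (1-q)(-3) ⇒ q = 3/4
P2 indiff ⇒ p·4+(1-p)·3 = p·6+(1-p)·2 ⇒ p(-2) = (1-p)(-1) ⇒ p = 1/3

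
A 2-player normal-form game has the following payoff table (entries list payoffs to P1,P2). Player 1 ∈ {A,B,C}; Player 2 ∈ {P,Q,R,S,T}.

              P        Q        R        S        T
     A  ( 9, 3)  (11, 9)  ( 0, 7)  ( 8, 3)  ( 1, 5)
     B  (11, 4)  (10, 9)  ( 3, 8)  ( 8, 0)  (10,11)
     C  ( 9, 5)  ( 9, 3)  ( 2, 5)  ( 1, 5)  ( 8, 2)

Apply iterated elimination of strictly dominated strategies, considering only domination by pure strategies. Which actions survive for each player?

P1 drop C (B beats it: P:11>9 Q:10>9 R:3>2 S:8>1 T:10>8)
P2 drop P (Q beats it: A:9>3 B:9>4)
P2 drop R (Q beats it: A:9>7 B:9>8)
P2 drop S (Q beats it: A:9>3 B:9>0)
P1→{A,B} P2→{Q,T}

IESDS → P1:{A,B} P2:{Q,T}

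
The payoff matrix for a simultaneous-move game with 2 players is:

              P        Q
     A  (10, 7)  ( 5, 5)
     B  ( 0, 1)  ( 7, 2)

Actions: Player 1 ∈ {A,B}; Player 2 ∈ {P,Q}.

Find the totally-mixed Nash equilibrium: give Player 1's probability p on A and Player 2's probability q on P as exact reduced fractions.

p=1/3, q=1/6

P1 indiff ⇒ q·10+(1-q)·5 = q·0+(1-q)·7 ⇒ q(10) = (1-q)(2) ⇒ q = 1/6
P2 indiff ⇒ p·7+(1-p)·1 = p·5+(1-p)·2 ⇒ p(2) = (1-p)(1) ⇒ p = 1/3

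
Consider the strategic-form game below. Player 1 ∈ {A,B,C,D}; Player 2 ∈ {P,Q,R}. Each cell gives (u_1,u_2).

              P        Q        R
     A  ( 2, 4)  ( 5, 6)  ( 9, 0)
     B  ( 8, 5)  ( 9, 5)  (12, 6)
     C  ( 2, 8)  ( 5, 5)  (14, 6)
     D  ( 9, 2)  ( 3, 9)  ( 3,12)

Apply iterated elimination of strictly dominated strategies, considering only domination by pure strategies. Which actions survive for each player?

Survivors P1:{B,C,D} P2:{P,R}

P1 drop A (B beats it: P:8>2 Q:9>5 R:12>9)
P2 drop Q (R beats it: B:6>5 C:6>5 D:12>9)
P1→{B,C,D} P2→{P,R}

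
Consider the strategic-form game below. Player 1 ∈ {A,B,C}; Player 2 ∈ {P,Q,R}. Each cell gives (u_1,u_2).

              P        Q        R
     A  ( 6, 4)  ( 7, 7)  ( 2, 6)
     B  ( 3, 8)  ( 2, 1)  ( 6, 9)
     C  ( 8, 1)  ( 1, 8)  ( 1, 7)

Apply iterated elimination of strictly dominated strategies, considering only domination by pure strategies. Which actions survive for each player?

Remaining: P1:{A,B} P2:{Q,R}

P2 drop P (R beats it: A:6>4 B:9>8 C:7>1)
P1 drop C (A beats it: Q:7>1 R:2>1)
P1→{A,B} P2→{Q,R}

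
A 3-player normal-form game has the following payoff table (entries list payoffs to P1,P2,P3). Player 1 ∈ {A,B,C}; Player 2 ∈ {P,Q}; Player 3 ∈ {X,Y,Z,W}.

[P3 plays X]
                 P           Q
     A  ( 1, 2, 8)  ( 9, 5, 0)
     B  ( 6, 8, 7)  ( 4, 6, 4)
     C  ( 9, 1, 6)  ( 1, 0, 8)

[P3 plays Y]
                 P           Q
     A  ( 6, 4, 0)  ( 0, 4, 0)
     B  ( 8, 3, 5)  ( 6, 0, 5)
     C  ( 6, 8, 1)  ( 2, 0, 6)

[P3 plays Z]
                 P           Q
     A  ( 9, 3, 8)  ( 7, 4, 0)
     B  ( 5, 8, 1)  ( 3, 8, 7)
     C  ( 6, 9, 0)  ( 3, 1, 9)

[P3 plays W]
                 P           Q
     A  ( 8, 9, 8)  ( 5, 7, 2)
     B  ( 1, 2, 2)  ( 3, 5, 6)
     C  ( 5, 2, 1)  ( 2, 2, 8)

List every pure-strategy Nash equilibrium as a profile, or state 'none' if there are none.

(A,P,X): not NE [P1→C gives 9>1; P2→Q gives 5>2]
(A,P,Y): not NE [P1→B gives 8>6; P3→W gives 8>0]
(A,P,Z): not NE [P2→Q gives 4>3]
(A,P,W): NE
(A,Q,X): not NE [P3→W gives 2>0]
(A,Q,Y): not NE [P1→B gives 6>0; P3→W gives 2>0]
(A,Q,Z): not NE [P3→W gives 2>0]
(A,Q,W): not NE [P2→P gives 9>7]
(B,P,X): not NE [P1→C gives 9>6]
(B,P,Y): not NE [P3→X gives 7>5]
(B,P,Z): not NE [P1→A gives 9>5; P3→X gives 7>1]
(B,P,W): not NE [P1→A gives 8>1; P2→Q gives 5>2; P3→X gives 7>2]
(B,Q,X): not NE [P1→A gives 9>4; P2→P gives 8>6; P3→Z gives 7>4]
(B,Q,Y): not NE [P2→P gives 3>0; P3→Z gives 7>5]
(B,Q,Z): not NE [P1→A gives 7>3]
(B,Q,W): not NE [P1→A gives 5>3; P3→Z gives 7>6]
(C,P,X): NE
(C,P,Y): not NE [P1→B gives 8>6; P3→X gives 6>1]
(C,P,Z): not NE [P1→A gives 9>6; P3→X gives 6>0]
(C,P,W): not NE [P1→A gives 8>5; P3→X gives 6>1]
(C,Q,X): not NE [P1→A gives 9>1; P2→P gives 1>0; P3→Z gives 9>8]
(C,Q,Y): not NE [P1→B gives 6>2; P2→P gives 8>0; P3→Z gives 9>6]
(C,Q,Z): not NE [P1→A gives 7>3; P2→P gives 9>1]
(C,Q,W): not NE [P1→A gives 5>2; P3→Z gives 9>8]

Nash profiles: (A,P,W), (C,P,X)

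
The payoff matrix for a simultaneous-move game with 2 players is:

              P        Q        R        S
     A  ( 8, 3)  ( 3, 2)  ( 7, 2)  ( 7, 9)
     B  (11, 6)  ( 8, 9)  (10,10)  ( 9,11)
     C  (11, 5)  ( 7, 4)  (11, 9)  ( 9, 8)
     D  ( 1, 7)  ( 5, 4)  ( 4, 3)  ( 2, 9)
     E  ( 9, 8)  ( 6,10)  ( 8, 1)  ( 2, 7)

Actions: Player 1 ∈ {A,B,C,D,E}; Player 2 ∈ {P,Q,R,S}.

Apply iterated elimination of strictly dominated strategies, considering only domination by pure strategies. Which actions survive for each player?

P1 drop A (B beats it: P:11>8 Q:8>3 R:10>7 S:9>7)
P1 drop D (B beats it: P:11>1 Q:8>5 R:10>4 S:9>2)
P1 drop E (B beats it: P:11>9 Q:8>6 R:10>8 S:9>2)
P2 drop P (R beats it: B:10>6 C:9>5)
P2 drop Q (R beats it: B:10>9 C:9>4)
P1→{B,C} P2→{R,S}

Survivors P1:{B,C} P2:{R,S}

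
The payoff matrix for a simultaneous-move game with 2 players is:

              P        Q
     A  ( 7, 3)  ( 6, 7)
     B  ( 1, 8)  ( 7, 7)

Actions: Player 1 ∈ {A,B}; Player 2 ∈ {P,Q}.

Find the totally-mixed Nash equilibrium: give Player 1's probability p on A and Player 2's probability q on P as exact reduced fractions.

P1 indiff ⇒ q·7+(1-q)·6 = q·1+(1-q)·7 ⇒ q(6) = (1-q)(1) ⇒ q = 1/7
P2 indiff ⇒ p·3+(1-p)·8 = p·7+(1-p)·7 ⇒ p(-4) = (1-p)(-1) ⇒ p = 1/5

(p,q) = (1/5, 1/7)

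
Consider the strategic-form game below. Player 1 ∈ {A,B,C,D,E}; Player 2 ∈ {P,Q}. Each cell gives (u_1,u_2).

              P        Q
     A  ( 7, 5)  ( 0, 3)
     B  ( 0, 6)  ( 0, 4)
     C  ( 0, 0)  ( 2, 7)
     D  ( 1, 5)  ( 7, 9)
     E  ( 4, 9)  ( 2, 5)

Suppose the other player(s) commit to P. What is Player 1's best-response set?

BR_1 = {A}

u_1(A vs P) = 7
u_1(B vs P) = 0
u_1(C vs P) = 0
u_1(D vs P) = 1
u_1(E vs P) = 4
max payoff 7 at {A}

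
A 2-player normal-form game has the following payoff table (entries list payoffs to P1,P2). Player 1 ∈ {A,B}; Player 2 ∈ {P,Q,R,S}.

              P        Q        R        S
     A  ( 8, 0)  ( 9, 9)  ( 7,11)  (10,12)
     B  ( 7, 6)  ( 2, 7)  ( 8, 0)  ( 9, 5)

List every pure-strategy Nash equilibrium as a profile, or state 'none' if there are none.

(A,P): not NE [P2→S gives 12>0]
(A,Q): not NE [P2→S gives 12>9]
(A,R): not NE [P1→B gives 8>7; P2→S gives 12>11]
(A,S): NE
(B,P): not NE [P1→A gives 8>7; P2→Q gives 7>6]
(B,Q): not NE [P1→A gives 9>2]
(B,R): not NE [P2→Q gives 7>0]
(B,S): not NE [P1→A gives 10>9; P2→Q gives 7>5]

NE set: (A,S)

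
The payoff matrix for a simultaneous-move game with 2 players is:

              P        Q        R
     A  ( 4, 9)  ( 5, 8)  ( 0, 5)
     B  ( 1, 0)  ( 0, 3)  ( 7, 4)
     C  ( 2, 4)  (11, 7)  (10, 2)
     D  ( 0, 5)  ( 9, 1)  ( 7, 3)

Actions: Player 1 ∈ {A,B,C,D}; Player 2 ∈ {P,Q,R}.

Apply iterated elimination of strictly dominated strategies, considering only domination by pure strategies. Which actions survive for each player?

IESDS → P1:{A,C} P2:{P,Q}

P1 drop B (C beats it: P:2>1 Q:11>0 R:10>7)
P1 drop D (C beats it: P:2>0 Q:11>9 R:10>7)
P2 drop R (P beats it: A:9>5 C:4>2)
P1→{A,C} P2→{P,Q}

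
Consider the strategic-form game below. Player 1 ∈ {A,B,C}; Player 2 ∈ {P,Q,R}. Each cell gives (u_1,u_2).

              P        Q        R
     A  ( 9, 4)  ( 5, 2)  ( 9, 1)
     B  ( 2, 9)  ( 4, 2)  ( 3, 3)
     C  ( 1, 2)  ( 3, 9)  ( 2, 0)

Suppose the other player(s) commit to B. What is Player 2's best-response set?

u_2(P vs B) = 9
u_2(Q vs B) = 2
u_2(R vs B) = 3
max payoff 9 at {P}

BR_2 = {P}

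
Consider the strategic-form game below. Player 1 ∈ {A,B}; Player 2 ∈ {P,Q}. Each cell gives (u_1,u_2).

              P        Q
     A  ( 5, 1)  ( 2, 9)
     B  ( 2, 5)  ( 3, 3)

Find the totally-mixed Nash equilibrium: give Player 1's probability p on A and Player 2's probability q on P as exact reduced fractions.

(p,q) = (1/5, 1/4)

P1 indiff ⇒ q·5+(1-q)·2 = q·2+(1-q)·3 ⇒ q(3) = (1-q)(1) ⇒ q = 1/4
P2 indiff ⇒ p·1+(1-p)·5 = p·9+(1-p)·3 ⇒ p(-8) = (1-p)(-2) ⇒ p = 1/5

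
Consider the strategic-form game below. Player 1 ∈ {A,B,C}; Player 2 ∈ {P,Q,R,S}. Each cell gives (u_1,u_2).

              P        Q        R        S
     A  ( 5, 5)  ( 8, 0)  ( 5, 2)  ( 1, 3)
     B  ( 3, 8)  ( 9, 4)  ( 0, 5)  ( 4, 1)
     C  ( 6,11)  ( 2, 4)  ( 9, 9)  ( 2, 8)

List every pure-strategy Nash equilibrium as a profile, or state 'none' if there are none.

Nash profiles: (C,P)

(A,P): not NE [P1→C gives 6>5]
(A,Q): not NE [P1→B gives 9>8; P2→P gives 5>0]
(A,R): not NE [P1→C gives 9>5; P2→P gives 5>2]
(A,S): not NE [P1→B gives 4>1; P2→P gives 5>3]
(B,P): not NE [P1→C gives 6>3]
(B,Q): not NE [P2→P gives 8>4]
(B,R): not NE [P1→C gives 9>0; P2→P gives 8>5]
(B,S): not NE [P2→P gives 8>1]
(C,P): NE
(C,Q): not NE [P1→B gives 9>2; P2→P gives 11>4]
(C,R): not NE [P2→P gives 11>9]
(C,S): not NE [P1→B gives 4>2; P2→P gives 11>8]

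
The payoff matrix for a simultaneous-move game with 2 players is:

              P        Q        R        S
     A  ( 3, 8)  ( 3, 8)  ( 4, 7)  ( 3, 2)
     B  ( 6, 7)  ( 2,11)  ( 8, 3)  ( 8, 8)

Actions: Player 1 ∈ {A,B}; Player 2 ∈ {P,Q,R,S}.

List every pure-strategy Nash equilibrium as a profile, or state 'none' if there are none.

(A,P): not NE [P1→B gives 6>3]
(A,Q): NE
(A,R): not NE [P1→B gives 8>4; P2→Q gives 8>7]
(A,S): not NE [P1→B gives 8>3; P2→Q gives 8>2]
(B,P): not NE [P2→Q gives 11>7]
(B,Q): not NE [P1→A gives 3>2]
(B,R): not NE [P2→Q gives 11>3]
(B,S): not NE [P2→Q gives 11>8]

NE set: (A,Q)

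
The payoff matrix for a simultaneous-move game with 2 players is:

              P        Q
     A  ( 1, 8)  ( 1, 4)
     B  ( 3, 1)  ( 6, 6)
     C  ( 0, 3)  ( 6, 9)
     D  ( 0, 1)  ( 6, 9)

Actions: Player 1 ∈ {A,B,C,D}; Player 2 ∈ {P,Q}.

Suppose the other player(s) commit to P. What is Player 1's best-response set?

argmax u_1 = {B}

u_1(A vs P) = 1
u_1(B vs P) = 3
u_1(C vs P) = 0
u_1(D vs P) = 0
max payoff 3 at {B}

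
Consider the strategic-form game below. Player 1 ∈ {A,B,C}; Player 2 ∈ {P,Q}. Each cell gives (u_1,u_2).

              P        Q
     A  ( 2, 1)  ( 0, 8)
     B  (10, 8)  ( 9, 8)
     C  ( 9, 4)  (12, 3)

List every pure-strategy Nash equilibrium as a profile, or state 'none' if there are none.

(A,P): not NE [P1→B gives 10>2; P2→Q gives 8>1]
(A,Q): not NE [P1→C gives 12>0]
(B,P): NE
(B,Q): not NE [P1→C gives 12>9]
(C,P): not NE [P1→B gives 10>9]
(C,Q): not NE [P2→P gives 4>3]

NE set: (B,P)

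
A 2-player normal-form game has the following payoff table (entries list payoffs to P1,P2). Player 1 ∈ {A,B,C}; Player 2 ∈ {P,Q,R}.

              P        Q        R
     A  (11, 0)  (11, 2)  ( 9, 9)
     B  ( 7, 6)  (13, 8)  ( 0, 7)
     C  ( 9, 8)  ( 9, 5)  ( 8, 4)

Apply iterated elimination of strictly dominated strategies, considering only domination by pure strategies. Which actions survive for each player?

Survivors P1:{A,B} P2:{Q,R}

P1 drop C (A beats it: P:11>9 Q:11>9 R:9>8)
P2 drop P (Q beats it: A:2>0 B:8>6)
P1→{A,B} P2→{Q,R}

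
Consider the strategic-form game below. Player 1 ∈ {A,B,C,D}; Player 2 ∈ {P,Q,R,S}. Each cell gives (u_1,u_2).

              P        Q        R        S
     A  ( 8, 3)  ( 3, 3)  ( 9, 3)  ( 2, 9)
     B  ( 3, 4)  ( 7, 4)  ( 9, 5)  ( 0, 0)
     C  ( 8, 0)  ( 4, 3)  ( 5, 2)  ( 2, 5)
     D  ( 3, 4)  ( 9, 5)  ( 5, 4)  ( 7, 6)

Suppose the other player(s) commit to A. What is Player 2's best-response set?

u_2(P vs A) = 3
u_2(Q vs A) = 3
u_2(R vs A) = 3
u_2(S vs A) = 9
max payoff 9 at {S}

argmax u_2 = {S}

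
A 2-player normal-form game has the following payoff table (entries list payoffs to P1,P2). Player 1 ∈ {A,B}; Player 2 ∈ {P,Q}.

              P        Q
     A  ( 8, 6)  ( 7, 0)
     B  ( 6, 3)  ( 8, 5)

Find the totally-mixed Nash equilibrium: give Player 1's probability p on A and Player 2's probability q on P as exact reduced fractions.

P1 indiff ⇒ q·8+(1-q)·7 = q·6+(1-q)·8 ⇒ q(2) = (1-q)(1) ⇒ q = 1/3
P2 indiff ⇒ p·6+(1-p)·3 = p·0+(1-p)·5 ⇒ p(6) = (1-p)(2) ⇒ p = 1/4

(p,q) = (1/4, 1/3)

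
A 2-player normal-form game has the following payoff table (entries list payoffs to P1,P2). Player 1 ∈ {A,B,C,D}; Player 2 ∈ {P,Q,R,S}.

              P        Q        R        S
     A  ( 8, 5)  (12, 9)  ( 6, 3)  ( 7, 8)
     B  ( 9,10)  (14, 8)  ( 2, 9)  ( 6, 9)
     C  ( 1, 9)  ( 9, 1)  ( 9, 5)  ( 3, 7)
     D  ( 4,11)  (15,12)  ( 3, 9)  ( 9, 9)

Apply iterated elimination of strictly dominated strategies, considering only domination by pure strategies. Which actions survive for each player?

IESDS → P1:{A,B,D} P2:{P,Q,S}

P2 drop R (P beats it: A:5>3 B:10>9 C:9>5 D:11>9)
P1 drop C (A beats it: P:8>1 Q:12>9 S:7>3)
P1→{A,B,D} P2→{P,Q,S}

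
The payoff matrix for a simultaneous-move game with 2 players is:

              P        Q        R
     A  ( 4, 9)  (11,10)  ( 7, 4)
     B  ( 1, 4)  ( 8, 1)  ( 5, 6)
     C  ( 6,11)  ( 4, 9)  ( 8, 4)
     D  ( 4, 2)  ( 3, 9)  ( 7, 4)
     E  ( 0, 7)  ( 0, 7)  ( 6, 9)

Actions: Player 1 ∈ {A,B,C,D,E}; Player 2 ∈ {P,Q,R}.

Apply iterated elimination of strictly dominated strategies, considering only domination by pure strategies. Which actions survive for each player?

Survivors P1:{A,C} P2:{P,Q}

P1 drop B (A beats it: P:4>1 Q:11>8 R:7>5)
P1 drop D (C beats it: P:6>4 Q:4>3 R:8>7)
P1 drop E (A beats it: P:4>0 Q:11>0 R:7>6)
P2 drop R (P beats it: A:9>4 C:11>4)
P1→{A,C} P2→{P,Q}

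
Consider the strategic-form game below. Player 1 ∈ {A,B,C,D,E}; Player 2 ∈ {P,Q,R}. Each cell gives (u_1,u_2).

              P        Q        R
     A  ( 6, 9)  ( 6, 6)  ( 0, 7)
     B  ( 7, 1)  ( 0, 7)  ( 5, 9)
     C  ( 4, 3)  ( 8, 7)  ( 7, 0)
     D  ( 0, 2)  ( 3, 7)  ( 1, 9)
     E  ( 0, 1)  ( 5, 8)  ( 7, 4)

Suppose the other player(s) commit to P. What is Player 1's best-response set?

BR_1 = {B}

u_1(A vs P) = 6
u_1(B vs P) = 7
u_1(C vs P) = 4
u_1(D vs P) = 0
u_1(E vs P) = 0
max payoff 7 at {B}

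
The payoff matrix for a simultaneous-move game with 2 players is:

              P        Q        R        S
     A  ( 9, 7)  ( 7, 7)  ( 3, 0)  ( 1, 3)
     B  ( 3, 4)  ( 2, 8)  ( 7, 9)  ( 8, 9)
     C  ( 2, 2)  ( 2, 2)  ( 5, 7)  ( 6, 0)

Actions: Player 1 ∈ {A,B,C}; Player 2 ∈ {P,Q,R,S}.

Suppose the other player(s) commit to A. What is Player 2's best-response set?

argmax u_2 = {P,Q}

u_2(P vs A) = 7
u_2(Q vs A) = 7
u_2(R vs A) = 0
u_2(S vs A) = 3
max payoff 7 at {P,Q}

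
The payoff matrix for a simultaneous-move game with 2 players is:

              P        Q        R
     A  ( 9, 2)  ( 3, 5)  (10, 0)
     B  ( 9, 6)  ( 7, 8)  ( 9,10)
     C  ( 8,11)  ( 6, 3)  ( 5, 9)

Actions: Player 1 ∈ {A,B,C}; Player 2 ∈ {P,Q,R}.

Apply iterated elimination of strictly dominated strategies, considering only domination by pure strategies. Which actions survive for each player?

Survivors P1:{A,B} P2:{Q,R}

P1 drop C (B beats it: P:9>8 Q:7>6 R:9>5)
P2 drop P (Q beats it: A:5>2 B:8>6)
P1→{A,B} P2→{Q,R}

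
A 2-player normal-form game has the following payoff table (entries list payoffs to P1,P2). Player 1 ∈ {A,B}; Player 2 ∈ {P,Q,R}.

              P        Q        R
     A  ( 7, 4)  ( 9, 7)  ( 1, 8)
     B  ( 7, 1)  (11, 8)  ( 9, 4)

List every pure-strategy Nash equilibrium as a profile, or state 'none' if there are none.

PSNE = {(B,Q)}

(A,P): not NE [P2→R gives 8>4]
(A,Q): not NE [P1→B gives 11>9; P2→R gives 8>7]
(A,R): not NE [P1→B gives 9>1]
(B,P): not NE [P2→Q gives 8>1]
(B,Q): NE
(B,R): not NE [P2→Q gives 8>4]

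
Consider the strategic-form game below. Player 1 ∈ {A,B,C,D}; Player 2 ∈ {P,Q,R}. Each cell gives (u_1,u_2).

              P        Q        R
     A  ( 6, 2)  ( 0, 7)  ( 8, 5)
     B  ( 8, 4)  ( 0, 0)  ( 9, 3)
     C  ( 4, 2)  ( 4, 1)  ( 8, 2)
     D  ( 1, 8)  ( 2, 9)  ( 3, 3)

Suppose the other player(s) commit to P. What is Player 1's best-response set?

P1 best: {B}

u_1(A vs P) = 6
u_1(B vs P) = 8
u_1(C vs P) = 4
u_1(D vs P) = 1
max payoff 8 at {B}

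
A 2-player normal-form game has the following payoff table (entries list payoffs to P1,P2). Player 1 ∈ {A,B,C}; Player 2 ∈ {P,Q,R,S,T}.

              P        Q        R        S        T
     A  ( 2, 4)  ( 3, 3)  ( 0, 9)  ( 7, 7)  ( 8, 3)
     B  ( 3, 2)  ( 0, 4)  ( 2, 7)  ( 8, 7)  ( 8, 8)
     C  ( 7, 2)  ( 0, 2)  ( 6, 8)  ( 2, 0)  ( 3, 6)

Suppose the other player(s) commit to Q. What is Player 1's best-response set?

P1 best: {A}

u_1(A vs Q) = 3
u_1(B vs Q) = 0
u_1(C vs Q) = 0
max payoff 3 at {A}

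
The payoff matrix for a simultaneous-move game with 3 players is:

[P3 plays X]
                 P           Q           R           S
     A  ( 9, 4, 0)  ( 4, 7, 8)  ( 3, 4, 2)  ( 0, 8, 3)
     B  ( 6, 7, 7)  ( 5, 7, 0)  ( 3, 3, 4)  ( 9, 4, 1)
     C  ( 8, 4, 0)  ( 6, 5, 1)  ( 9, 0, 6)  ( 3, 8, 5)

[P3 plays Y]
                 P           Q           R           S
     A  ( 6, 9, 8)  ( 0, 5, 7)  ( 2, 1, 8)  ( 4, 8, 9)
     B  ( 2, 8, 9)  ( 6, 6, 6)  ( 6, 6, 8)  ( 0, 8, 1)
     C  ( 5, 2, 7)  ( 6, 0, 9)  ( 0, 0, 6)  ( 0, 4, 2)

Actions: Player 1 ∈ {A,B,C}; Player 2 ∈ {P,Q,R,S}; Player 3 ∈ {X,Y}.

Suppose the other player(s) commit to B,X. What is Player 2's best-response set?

BR_2 = {P,Q}

u_2(P vs B,X) = 7
u_2(Q vs B,X) = 7
u_2(R vs B,X) = 3
u_2(S vs B,X) = 4
max payoff 7 at {P,Q}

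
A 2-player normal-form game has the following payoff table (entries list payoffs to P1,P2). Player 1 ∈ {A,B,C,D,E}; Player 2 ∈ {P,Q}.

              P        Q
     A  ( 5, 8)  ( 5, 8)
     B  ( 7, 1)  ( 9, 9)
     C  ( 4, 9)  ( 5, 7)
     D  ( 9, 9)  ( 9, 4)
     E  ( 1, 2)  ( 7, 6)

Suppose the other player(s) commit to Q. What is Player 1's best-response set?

BR_1 = {B,D}

u_1(A vs Q) = 5
u_1(B vs Q) = 9
u_1(C vs Q) = 5
u_1(D vs Q) = 9
u_1(E vs Q) = 7
max payoff 9 at {B,D}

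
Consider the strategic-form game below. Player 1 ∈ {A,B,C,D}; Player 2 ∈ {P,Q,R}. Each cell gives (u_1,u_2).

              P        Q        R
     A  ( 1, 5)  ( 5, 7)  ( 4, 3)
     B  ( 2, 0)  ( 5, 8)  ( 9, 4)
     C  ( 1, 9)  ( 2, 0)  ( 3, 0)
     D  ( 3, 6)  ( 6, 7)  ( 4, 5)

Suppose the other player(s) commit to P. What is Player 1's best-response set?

u_1(A vs P) = 1
u_1(B vs P) = 2
u_1(C vs P) = 1
u_1(D vs P) = 3
max payoff 3 at {D}

BR_1 = {D}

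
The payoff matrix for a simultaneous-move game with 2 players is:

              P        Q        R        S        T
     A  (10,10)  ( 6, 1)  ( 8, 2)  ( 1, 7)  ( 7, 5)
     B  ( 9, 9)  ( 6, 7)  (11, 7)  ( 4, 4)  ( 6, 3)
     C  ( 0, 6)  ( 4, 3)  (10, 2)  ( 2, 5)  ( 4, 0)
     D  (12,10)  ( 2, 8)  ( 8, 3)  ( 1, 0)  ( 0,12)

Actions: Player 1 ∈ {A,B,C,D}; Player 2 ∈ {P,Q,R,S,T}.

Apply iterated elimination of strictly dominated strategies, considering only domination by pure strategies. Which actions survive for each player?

P1 drop C (B beats it: P:9>0 Q:6>4 R:11>10 S:4>2 T:6>4)
P2 drop Q (P beats it: A:10>1 B:9>7 D:10>8)
P2 drop R (P beats it: A:10>2 B:9>7 D:10>3)
P2 drop S (P beats it: A:10>7 B:9>4 D:10>0)
P1 drop B (A beats it: P:10>9 T:7>6)
P1→{A,D} P2→{P,T}

IESDS → P1:{A,D} P2:{P,T}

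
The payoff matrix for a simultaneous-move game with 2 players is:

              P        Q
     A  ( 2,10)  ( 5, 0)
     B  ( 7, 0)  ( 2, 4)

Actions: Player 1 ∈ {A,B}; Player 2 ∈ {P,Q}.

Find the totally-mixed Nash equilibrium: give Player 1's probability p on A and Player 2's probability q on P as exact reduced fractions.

P1 mixes 2/7 on A; P2 mixes 3/8 on P

P1 indiff ⇒ q·2+(1-q)·5 = q·7+(1-q)·2 ⇒ q(-5) = (1-q)(-3) ⇒ q = 3/8
P2 indiff ⇒ p·10+(1-p)·0 = p·0+(1-p)·4 ⇒ p(10) = (1-p)(4) ⇒ p = 2/7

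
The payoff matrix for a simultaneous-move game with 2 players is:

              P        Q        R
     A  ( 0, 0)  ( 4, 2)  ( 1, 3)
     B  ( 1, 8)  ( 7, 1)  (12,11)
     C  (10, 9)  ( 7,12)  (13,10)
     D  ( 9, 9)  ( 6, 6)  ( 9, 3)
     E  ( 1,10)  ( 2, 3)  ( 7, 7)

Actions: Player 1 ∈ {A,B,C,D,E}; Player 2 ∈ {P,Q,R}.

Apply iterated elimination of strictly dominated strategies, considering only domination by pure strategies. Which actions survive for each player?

P1 drop A (B beats it: P:1>0 Q:7>4 R:12>1)
P1 drop D (C beats it: P:10>9 Q:7>6 R:13>9)
P1 drop E (C beats it: P:10>1 Q:7>2 R:13>7)
P2 drop P (R beats it: B:11>8 C:10>9)
P1→{B,C} P2→{Q,R}

IESDS → P1:{B,C} P2:{Q,R}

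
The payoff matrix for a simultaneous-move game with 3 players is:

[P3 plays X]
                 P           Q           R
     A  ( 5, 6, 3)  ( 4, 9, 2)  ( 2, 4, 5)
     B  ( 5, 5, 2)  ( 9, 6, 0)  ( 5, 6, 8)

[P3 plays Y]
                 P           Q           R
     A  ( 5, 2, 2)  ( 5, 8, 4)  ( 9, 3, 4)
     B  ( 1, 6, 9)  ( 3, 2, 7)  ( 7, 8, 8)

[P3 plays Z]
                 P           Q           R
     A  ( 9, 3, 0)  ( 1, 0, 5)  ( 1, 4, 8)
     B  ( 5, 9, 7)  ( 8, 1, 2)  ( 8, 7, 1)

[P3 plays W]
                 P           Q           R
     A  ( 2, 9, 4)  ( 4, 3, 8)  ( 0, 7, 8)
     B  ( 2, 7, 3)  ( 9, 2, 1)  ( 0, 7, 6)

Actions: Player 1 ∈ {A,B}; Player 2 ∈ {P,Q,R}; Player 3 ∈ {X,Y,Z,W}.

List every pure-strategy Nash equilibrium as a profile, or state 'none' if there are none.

PSNE = {(A,P,W), (B,R,X)}

(A,P,X): not NE [P2→Q gives 9>6; P3→W gives 4>3]
(A,P,Y): not NE [P2→Q gives 8>2; P3→W gives 4>2]
(A,P,Z): not NE [P2→R gives 4>3; P3→W gives 4>0]
(A,P,W): NE
(A,Q,X): not NE [P1→B gives 9>4; P3→W gives 8>2]
(A,Q,Y): not NE [P3→W gives 8>4]
(A,Q,Z): not NE [P1→B gives 8>1; P2→R gives 4>0; P3→W gives 8>5]
(A,Q,W): not NE [P1→B gives 9>4; P2→P gives 9>3]
(A,R,X): not NE [P1→B gives 5>2; P2→Q gives 9>4; P3→W gives 8>5]
(A,R,Y): not NE [P2→Q gives 8>3; P3→W gives 8>4]
(A,R,Z): not NE [P1→B gives 8>1]
(A,R,W): not NE [P2→P gives 9>7]
(B,P,X): not NE [P2→R gives 6>5; P3→Y gives 9>2]
(B,P,Y): not NE [P1→A gives 5>1; P2→R gives 8>6]
(B,P,Z): not NE [P1→A gives 9>5; P3→Y gives 9>7]
(B,P,W): not NE [P3→Y gives 9>3]
(B,Q,X): not NE [P3→Y gives 7>0]
(B,Q,Y): not NE [P1→A gives 5>3; P2→R gives 8>2]
(B,Q,Z): not NE [P2→P gives 9>1; P3→Y gives 7>2]
(B,Q,W): not NE [P2→R gives 7>2; P3→Y gives 7>1]
(B,R,X): NE
(B,R,Y): not NE [P1→A gives 9>7]
(B,R,Z): not NE [P2→P gives 9>7; P3→Y gives 8>1]
(B,R,W): not NE [P3→Y gives 8>6]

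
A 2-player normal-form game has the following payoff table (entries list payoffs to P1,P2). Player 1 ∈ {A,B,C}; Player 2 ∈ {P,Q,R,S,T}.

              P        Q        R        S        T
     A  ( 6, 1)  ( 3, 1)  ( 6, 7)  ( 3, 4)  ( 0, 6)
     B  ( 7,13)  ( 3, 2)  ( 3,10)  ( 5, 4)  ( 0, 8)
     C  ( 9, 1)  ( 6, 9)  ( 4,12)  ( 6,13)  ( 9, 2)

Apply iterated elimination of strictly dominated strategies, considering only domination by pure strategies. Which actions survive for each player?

P1 drop B (C beats it: P:9>7 Q:6>3 R:4>3 S:6>5 T:9>0)
P2 drop P (R beats it: A:7>1 C:12>1)
P2 drop Q (R beats it: A:7>1 C:12>9)
P2 drop T (R beats it: A:7>6 C:12>2)
P1→{A,C} P2→{R,S}

IESDS → P1:{A,C} P2:{R,S}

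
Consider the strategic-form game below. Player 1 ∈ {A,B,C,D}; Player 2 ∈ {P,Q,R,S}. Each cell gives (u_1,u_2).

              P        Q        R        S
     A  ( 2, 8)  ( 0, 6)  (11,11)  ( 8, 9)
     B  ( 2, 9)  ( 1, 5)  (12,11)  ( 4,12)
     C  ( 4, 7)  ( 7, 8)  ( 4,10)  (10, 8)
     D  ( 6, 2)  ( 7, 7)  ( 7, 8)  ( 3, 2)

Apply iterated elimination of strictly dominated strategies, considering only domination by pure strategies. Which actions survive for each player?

P2 drop P (R beats it: A:11>8 B:11>9 C:10>7 D:8>2)
P2 drop Q (R beats it: A:11>6 B:11>5 C:10>8 D:8>7)
P1 drop D (A beats it: R:11>7 S:8>3)
P1→{A,B,C} P2→{R,S}

Remaining: P1:{A,B,C} P2:{R,S}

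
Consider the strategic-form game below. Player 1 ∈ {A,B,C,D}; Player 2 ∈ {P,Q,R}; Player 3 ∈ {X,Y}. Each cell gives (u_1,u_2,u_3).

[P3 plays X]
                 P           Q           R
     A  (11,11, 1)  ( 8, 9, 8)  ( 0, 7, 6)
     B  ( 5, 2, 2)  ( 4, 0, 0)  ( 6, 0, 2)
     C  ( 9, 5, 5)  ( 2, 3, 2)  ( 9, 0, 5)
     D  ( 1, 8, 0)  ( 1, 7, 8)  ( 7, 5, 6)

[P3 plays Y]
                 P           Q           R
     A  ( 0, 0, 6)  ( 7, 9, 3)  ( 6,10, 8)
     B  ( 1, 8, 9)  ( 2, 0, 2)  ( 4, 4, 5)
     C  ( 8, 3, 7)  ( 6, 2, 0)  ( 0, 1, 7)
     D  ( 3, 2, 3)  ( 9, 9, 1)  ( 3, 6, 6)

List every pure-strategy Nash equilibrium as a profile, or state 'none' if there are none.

(A,P,X): not NE [P3→Y gives 6>1]
(A,P,Y): not NE [P1→C gives 8>0; P2→R gives 10>0]
(A,Q,X): not NE [P2→P gives 11>9]
(A,Q,Y): not NE [P1→D gives 9>7; P2→R gives 10>9; P3→X gives 8>3]
(A,R,X): not NE [P1→C gives 9>0; P2→P gives 11>7; P3→Y gives 8>6]
(A,R,Y): NE
(B,P,X): not NE [P1→A gives 11>5; P3→Y gives 9>2]
(B,P,Y): not NE [P1→C gives 8>1]
(B,Q,X): not NE [P1→A gives 8>4; P2→P gives 2>0; P3→Y gives 2>0]
(B,Q,Y): not NE [P1→D gives 9>2; P2→P gives 8>0]
(B,R,X): not NE [P1→C gives 9>6; P2→P gives 2>0; P3→Y gives 5>2]
(B,R,Y): not NE [P1→A gives 6>4; P2→P gives 8>4]
(C,P,X): not NE [P1→A gives 11>9; P3→Y gives 7>5]
(C,P,Y): NE
(C,Q,X): not NE [P1→A gives 8>2; P2→P gives 5>3]
(C,Q,Y): not NE [P1→D gives 9>6; P2→P gives 3>2; P3→X gives 2>0]
(C,R,X): not NE [P2→P gives 5>0; P3→Y gives 7>5]
(C,R,Y): not NE [P1→A gives 6>0; P2→P gives 3>1]
(D,P,X): not NE [P1→A gives 11>1; P3→Y gives 3>0]
(D,P,Y): not NE [P1→C gives 8>3; P2→Q gives 9>2]
(D,Q,X): not NE [P1→A gives 8>1; P2→P gives 8>7]
(D,Q,Y): not NE [P3→X gives 8>1]
(D,R,X): not NE [P1→C gives 9>7; P2→P gives 8>5]
(D,R,Y): not NE [P1→A gives 6>3; P2→Q gives 9>6]

NE set: (A,R,Y), (C,P,Y)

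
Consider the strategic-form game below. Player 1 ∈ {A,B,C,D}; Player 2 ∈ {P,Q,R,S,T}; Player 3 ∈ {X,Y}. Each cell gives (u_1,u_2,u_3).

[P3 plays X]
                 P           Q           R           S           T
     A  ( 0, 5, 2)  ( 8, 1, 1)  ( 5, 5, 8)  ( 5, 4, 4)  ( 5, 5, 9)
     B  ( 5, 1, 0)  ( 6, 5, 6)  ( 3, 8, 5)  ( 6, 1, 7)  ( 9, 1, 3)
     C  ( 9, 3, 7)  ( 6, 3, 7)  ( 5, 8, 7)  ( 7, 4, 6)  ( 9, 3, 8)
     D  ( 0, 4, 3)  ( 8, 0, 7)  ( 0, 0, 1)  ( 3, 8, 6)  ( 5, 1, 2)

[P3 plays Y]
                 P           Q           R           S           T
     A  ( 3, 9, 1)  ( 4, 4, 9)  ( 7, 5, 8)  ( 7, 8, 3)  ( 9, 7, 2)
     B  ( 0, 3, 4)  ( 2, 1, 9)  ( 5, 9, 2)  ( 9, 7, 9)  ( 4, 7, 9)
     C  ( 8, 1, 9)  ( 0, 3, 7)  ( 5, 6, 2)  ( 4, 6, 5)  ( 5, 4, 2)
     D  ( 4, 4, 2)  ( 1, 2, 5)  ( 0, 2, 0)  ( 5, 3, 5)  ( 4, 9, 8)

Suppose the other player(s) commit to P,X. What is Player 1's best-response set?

u_1(A vs P,X) = 0
u_1(B vs P,X) = 5
u_1(C vs P,X) = 9
u_1(D vs P,X) = 0
max payoff 9 at {C}

P1 best: {C}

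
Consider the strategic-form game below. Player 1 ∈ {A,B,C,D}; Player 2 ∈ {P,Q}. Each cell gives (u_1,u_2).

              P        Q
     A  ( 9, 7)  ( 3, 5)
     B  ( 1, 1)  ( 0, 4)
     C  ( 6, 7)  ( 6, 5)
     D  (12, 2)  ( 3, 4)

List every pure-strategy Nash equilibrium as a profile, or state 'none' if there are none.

(A,P): not NE [P1→D gives 12>9]
(A,Q): not NE [P1→C gives 6>3; P2→P gives 7>5]
(B,P): not NE [P1→D gives 12>1; P2→Q gives 4>1]
(B,Q): not NE [P1→C gives 6>0]
(C,P): not NE [P1→D gives 12>6]
(C,Q): not NE [P2→P gives 7>5]
(D,P): not NE [P2→Q gives 4>2]
(D,Q): not NE [P1→C gives 6>3]

Equilibria: none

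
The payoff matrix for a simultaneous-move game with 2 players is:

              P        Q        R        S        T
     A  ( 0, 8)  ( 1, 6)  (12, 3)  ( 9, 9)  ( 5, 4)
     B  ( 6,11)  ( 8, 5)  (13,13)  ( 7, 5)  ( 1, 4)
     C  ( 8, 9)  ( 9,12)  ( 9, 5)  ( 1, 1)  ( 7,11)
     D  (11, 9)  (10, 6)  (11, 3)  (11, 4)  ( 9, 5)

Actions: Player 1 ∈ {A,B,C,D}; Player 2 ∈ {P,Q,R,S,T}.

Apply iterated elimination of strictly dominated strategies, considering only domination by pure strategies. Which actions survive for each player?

P1 drop C (D beats it: P:11>8 Q:10>9 R:11>9 S:11>1 T:9>7)
P2 drop Q (P beats it: A:8>6 B:11>5 D:9>6)
P2 drop T (P beats it: A:8>4 B:11>4 D:9>5)
P1→{A,B,D} P2→{P,R,S}

Survivors P1:{A,B,D} P2:{P,R,S}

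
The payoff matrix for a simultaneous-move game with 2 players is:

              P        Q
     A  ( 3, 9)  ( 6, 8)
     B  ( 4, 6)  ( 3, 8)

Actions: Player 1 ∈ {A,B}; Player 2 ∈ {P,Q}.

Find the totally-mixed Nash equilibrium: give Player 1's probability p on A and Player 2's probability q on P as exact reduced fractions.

P1 indiff ⇒ q·3+(1-q)·6 = q·4+(1-q)·3 ⇒ q(-1) = (1-q)(-3) ⇒ q = 3/4
P2 indiff ⇒ p·9+(1-p)·6 = p·8+(1-p)·8 ⇒ p(1) = (1-p)(2) ⇒ p = 2/3

p=2/3, q=3/4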